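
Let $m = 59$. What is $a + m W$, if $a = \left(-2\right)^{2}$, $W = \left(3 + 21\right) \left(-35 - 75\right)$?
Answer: $-155756$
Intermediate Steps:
$W = -2640$ ($W = 24 \left(-110\right) = -2640$)
$a = 4$
$a + m W = 4 + 59 \left(-2640\right) = 4 - 155760 = -155756$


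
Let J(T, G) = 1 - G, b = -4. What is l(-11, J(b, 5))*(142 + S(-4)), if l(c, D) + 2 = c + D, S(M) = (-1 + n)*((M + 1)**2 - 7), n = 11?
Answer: -2754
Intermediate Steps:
S(M) = -70 + 10*(1 + M)**2 (S(M) = (-1 + 11)*((M + 1)**2 - 7) = 10*((1 + M)**2 - 7) = 10*(-7 + (1 + M)**2) = -70 + 10*(1 + M)**2)
l(c, D) = -2 + D + c (l(c, D) = -2 + (c + D) = -2 + (D + c) = -2 + D + c)
l(-11, J(b, 5))*(142 + S(-4)) = (-2 + (1 - 1*5) - 11)*(142 + (-70 + 10*(1 - 4)**2)) = (-2 + (1 - 5) - 11)*(142 + (-70 + 10*(-3)**2)) = (-2 - 4 - 11)*(142 + (-70 + 10*9)) = -17*(142 + (-70 + 90)) = -17*(142 + 20) = -17*162 = -2754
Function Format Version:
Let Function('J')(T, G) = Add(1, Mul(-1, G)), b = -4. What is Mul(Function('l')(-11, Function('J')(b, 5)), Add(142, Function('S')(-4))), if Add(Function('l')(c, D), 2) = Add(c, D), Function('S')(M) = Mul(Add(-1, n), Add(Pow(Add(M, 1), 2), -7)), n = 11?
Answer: -2754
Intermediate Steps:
Function('S')(M) = Add(-70, Mul(10, Pow(Add(1, M), 2))) (Function('S')(M) = Mul(Add(-1, 11), Add(Pow(Add(M, 1), 2), -7)) = Mul(10, Add(Pow(Add(1, M), 2), -7)) = Mul(10, Add(-7, Pow(Add(1, M), 2))) = Add(-70, Mul(10, Pow(Add(1, M), 2))))
Function('l')(c, D) = Add(-2, D, c) (Function('l')(c, D) = Add(-2, Add(c, D)) = Add(-2, Add(D, c)) = Add(-2, D, c))
Mul(Function('l')(-11, Function('J')(b, 5)), Add(142, Function('S')(-4))) = Mul(Add(-2, Add(1, Mul(-1, 5)), -11), Add(142, Add(-70, Mul(10, Pow(Add(1, -4), 2))))) = Mul(Add(-2, Add(1, -5), -11), Add(142, Add(-70, Mul(10, Pow(-3, 2))))) = Mul(Add(-2, -4, -11), Add(142, Add(-70, Mul(10, 9)))) = Mul(-17, Add(142, Add(-70, 90))) = Mul(-17, Add(142, 20)) = Mul(-17, 162) = -2754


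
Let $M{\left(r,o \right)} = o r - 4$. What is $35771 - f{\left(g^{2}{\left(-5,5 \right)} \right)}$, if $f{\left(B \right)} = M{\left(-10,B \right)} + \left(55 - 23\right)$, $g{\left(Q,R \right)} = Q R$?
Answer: $41993$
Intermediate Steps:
$M{\left(r,o \right)} = -4 + o r$
$f{\left(B \right)} = 28 - 10 B$ ($f{\left(B \right)} = \left(-4 + B \left(-10\right)\right) + \left(55 - 23\right) = \left(-4 - 10 B\right) + 32 = 28 - 10 B$)
$35771 - f{\left(g^{2}{\left(-5,5 \right)} \right)} = 35771 - \left(28 - 10 \left(\left(-5\right) 5\right)^{2}\right) = 35771 - \left(28 - 10 \left(-25\right)^{2}\right) = 35771 - \left(28 - 6250\right) = 35771 - -6222 = 35771 + 6222 = 41993$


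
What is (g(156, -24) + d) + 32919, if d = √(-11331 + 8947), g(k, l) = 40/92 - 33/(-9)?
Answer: 2271694/69 + 4*I*√149 ≈ 32923.0 + 48.826*I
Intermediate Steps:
g(k, l) = 283/69 (g(k, l) = 40*(1/92) - 33*(-⅑) = 10/23 + 11/3 = 283/69)
d = 4*I*√149 (d = √(-2384) = 4*I*√149 ≈ 48.826*I)
(g(156, -24) + d) + 32919 = (283/69 + 4*I*√149) + 32919 = 2271694/69 + 4*I*√149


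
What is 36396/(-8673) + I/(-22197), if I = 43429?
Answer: -8058107/1309623 ≈ -6.1530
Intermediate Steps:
36396/(-8673) + I/(-22197) = 36396/(-8673) + 43429/(-22197) = 36396*(-1/8673) + 43429*(-1/22197) = -12132/2891 - 43429/22197 = -8058107/1309623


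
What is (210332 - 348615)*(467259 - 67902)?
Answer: -55224284031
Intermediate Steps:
(210332 - 348615)*(467259 - 67902) = -138283*399357 = -55224284031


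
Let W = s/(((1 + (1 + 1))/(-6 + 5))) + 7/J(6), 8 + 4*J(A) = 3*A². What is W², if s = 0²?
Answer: 49/625 ≈ 0.078400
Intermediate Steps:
J(A) = -2 + 3*A²/4 (J(A) = -2 + (3*A²)/4 = -2 + 3*A²/4)
s = 0
W = 7/25 (W = 0/(((1 + (1 + 1))/(-6 + 5))) + 7/(-2 + (¾)*6²) = 0/(((1 + 2)/(-1))) + 7/(-2 + (¾)*36) = 0/((3*(-1))) + 7/(-2 + 27) = 0/(-3) + 7/25 = 0*(-⅓) + 7*(1/25) = 0 + 7/25 = 7/25 ≈ 0.28000)
W² = (7/25)² = 49/625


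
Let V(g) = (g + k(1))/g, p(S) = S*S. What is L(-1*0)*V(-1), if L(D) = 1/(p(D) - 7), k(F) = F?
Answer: 0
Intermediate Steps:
p(S) = S²
V(g) = (1 + g)/g (V(g) = (g + 1)/g = (1 + g)/g)
L(D) = 1/(-7 + D²) (L(D) = 1/(D² - 7) = 1/(-7 + D²))
L(-1*0)*V(-1) = ((1 - 1)/(-1))/(-7 + (-1*0)²) = (-1*0)/(-7 + 0²) = 0/(-7 + 0) = 0/(-7) = -⅐*0 = 0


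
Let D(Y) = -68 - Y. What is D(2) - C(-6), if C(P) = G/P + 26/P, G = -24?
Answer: -209/3 ≈ -69.667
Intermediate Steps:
C(P) = 2/P (C(P) = -24/P + 26/P = 2/P)
D(2) - C(-6) = (-68 - 1*2) - 2/(-6) = (-68 - 2) - 2*(-1)/6 = -70 - 1*(-1/3) = -70 + 1/3 = -209/3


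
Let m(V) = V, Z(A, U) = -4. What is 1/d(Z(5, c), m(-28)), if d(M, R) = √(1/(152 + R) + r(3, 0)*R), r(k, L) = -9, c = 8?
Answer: 2*√968719/31249 ≈ 0.062993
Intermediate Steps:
d(M, R) = √(1/(152 + R) - 9*R)
1/d(Z(5, c), m(-28)) = 1/(√((1 - 9*(-28)*(152 - 28))/(152 - 28))) = 1/(√((1 - 9*(-28)*124)/124)) = 1/(√((1 + 31248)/124)) = 1/(√((1/124)*31249)) = 1/(√(31249/124)) = 1/(√968719/62) = 2*√968719/31249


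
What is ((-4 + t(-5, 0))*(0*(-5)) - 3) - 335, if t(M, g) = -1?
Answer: -338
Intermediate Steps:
((-4 + t(-5, 0))*(0*(-5)) - 3) - 335 = ((-4 - 1)*(0*(-5)) - 3) - 335 = (-5*0 - 3) - 335 = (0 - 3) - 335 = -3 - 335 = -338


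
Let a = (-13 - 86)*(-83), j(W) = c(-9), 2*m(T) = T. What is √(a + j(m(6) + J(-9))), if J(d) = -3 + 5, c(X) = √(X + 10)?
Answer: √8218 ≈ 90.653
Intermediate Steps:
m(T) = T/2
c(X) = √(10 + X)
J(d) = 2
j(W) = 1 (j(W) = √(10 - 9) = √1 = 1)
a = 8217 (a = -99*(-83) = 8217)
√(a + j(m(6) + J(-9))) = √(8217 + 1) = √8218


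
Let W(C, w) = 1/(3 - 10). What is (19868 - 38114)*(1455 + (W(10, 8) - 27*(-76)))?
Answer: -447902808/7 ≈ -6.3986e+7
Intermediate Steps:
W(C, w) = -⅐ (W(C, w) = 1/(-7) = -⅐)
(19868 - 38114)*(1455 + (W(10, 8) - 27*(-76))) = (19868 - 38114)*(1455 + (-⅐ - 27*(-76))) = -18246*(1455 + (-⅐ + 2052)) = -18246*(1455 + 14363/7) = -18246*24548/7 = -447902808/7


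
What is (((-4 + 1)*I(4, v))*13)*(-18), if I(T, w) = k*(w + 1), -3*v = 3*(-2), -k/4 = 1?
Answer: -8424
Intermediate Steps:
k = -4 (k = -4*1 = -4)
v = 2 (v = -(-2) = -1/3*(-6) = 2)
I(T, w) = -4 - 4*w (I(T, w) = -4*(w + 1) = -4*(1 + w) = -4 - 4*w)
(((-4 + 1)*I(4, v))*13)*(-18) = (((-4 + 1)*(-4 - 4*2))*13)*(-18) = (-3*(-4 - 8)*13)*(-18) = (-3*(-12)*13)*(-18) = (36*13)*(-18) = 468*(-18) = -8424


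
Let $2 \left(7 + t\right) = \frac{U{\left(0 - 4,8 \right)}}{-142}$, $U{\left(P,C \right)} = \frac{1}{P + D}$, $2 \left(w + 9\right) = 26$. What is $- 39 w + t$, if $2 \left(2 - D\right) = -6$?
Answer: $- \frac{46293}{284} \approx -163.0$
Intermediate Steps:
$D = 5$ ($D = 2 - -3 = 2 + 3 = 5$)
$w = 4$ ($w = -9 + \frac{1}{2} \cdot 26 = -9 + 13 = 4$)
$U{\left(P,C \right)} = \frac{1}{5 + P}$ ($U{\left(P,C \right)} = \frac{1}{P + 5} = \frac{1}{5 + P}$)
$t = - \frac{1989}{284}$ ($t = -7 + \frac{\frac{1}{5 + \left(0 - 4\right)} \frac{1}{-142}}{2} = -7 + \frac{\frac{1}{5 + \left(0 - 4\right)} \left(- \frac{1}{142}\right)}{2} = -7 + \frac{\frac{1}{5 - 4} \left(- \frac{1}{142}\right)}{2} = -7 + \frac{1^{-1} \left(- \frac{1}{142}\right)}{2} = -7 + \frac{1 \left(- \frac{1}{142}\right)}{2} = -7 + \frac{1}{2} \left(- \frac{1}{142}\right) = -7 - \frac{1}{284} = - \frac{1989}{284} \approx -7.0035$)
$- 39 w + t = \left(-39\right) 4 - \frac{1989}{284} = -156 - \frac{1989}{284} = - \frac{46293}{284}$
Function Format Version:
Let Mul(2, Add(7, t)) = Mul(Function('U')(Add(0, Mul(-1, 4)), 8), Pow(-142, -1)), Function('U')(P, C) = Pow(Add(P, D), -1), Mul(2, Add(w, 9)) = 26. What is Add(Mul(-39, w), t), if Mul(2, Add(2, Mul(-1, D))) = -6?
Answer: Rational(-46293, 284) ≈ -163.00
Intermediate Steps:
D = 5 (D = Add(2, Mul(Rational(-1, 2), -6)) = Add(2, 3) = 5)
w = 4 (w = Add(-9, Mul(Rational(1, 2), 26)) = Add(-9, 13) = 4)
Function('U')(P, C) = Pow(Add(5, P), -1) (Function('U')(P, C) = Pow(Add(P, 5), -1) = Pow(Add(5, P), -1))
t = Rational(-1989, 284) (t = Add(-7, Mul(Rational(1, 2), Mul(Pow(Add(5, Add(0, Mul(-1, 4))), -1), Pow(-142, -1)))) = Add(-7, Mul(Rational(1, 2), Mul(Pow(Add(5, Add(0, -4)), -1), Rational(-1, 142)))) = Add(-7, Mul(Rational(1, 2), Mul(Pow(Add(5, -4), -1), Rational(-1, 142)))) = Add(-7, Mul(Rational(1, 2), Mul(Pow(1, -1), Rational(-1, 142)))) = Add(-7, Mul(Rational(1, 2), Mul(1, Rational(-1, 142)))) = Add(-7, Mul(Rational(1, 2), Rational(-1, 142))) = Add(-7, Rational(-1, 284)) = Rational(-1989, 284) ≈ -7.0035)
Add(Mul(-39, w), t) = Add(Mul(-39, 4), Rational(-1989, 284)) = Add(-156, Rational(-1989, 284)) = Rational(-46293, 284)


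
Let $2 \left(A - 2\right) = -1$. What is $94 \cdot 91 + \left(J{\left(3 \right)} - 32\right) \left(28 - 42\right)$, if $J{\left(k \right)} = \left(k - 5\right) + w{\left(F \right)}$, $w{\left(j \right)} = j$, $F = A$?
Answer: $9009$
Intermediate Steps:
$A = \frac{3}{2}$ ($A = 2 + \frac{1}{2} \left(-1\right) = 2 - \frac{1}{2} = \frac{3}{2} \approx 1.5$)
$F = \frac{3}{2} \approx 1.5$
$J{\left(k \right)} = - \frac{7}{2} + k$ ($J{\left(k \right)} = \left(k - 5\right) + \frac{3}{2} = \left(-5 + k\right) + \frac{3}{2} = - \frac{7}{2} + k$)
$94 \cdot 91 + \left(J{\left(3 \right)} - 32\right) \left(28 - 42\right) = 94 \cdot 91 + \left(\left(- \frac{7}{2} + 3\right) - 32\right) \left(28 - 42\right) = 8554 + \left(- \frac{1}{2} - 32\right) \left(-14\right) = 8554 - -455 = 8554 + 455 = 9009$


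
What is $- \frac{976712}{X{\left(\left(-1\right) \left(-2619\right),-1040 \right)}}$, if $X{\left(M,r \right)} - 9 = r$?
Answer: $\frac{976712}{1031} \approx 947.34$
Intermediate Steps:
$X{\left(M,r \right)} = 9 + r$
$- \frac{976712}{X{\left(\left(-1\right) \left(-2619\right),-1040 \right)}} = - \frac{976712}{9 - 1040} = - \frac{976712}{-1031} = \left(-976712\right) \left(- \frac{1}{1031}\right) = \frac{976712}{1031}$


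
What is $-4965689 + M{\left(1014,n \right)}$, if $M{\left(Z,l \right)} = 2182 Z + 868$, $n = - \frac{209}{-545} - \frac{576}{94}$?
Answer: $-2752273$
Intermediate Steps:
$n = - \frac{147137}{25615}$ ($n = \left(-209\right) \left(- \frac{1}{545}\right) - \frac{288}{47} = \frac{209}{545} - \frac{288}{47} = - \frac{147137}{25615} \approx -5.7442$)
$M{\left(Z,l \right)} = 868 + 2182 Z$
$-4965689 + M{\left(1014,n \right)} = -4965689 + \left(868 + 2182 \cdot 1014\right) = -4965689 + \left(868 + 2212548\right) = -4965689 + 2213416 = -2752273$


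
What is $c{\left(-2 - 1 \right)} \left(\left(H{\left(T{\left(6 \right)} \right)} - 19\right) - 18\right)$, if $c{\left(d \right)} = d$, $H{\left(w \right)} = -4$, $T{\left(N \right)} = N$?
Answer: $123$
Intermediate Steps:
$c{\left(-2 - 1 \right)} \left(\left(H{\left(T{\left(6 \right)} \right)} - 19\right) - 18\right) = \left(-2 - 1\right) \left(\left(-4 - 19\right) - 18\right) = - 3 \left(-23 - 18\right) = \left(-3\right) \left(-41\right) = 123$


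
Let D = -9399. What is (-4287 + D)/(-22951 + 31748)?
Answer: -13686/8797 ≈ -1.5558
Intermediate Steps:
(-4287 + D)/(-22951 + 31748) = (-4287 - 9399)/(-22951 + 31748) = -13686/8797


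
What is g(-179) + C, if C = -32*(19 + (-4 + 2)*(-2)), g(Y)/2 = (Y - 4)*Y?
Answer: 64778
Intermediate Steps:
g(Y) = 2*Y*(-4 + Y) (g(Y) = 2*((Y - 4)*Y) = 2*((-4 + Y)*Y) = 2*(Y*(-4 + Y)) = 2*Y*(-4 + Y))
C = -736 (C = -32*(19 - 2*(-2)) = -32*(19 + 4) = -32*23 = -736)
g(-179) + C = 2*(-179)*(-4 - 179) - 736 = 2*(-179)*(-183) - 736 = 65514 - 736 = 64778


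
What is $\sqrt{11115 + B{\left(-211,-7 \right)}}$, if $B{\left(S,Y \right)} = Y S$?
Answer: $4 \sqrt{787} \approx 112.21$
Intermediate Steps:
$B{\left(S,Y \right)} = S Y$
$\sqrt{11115 + B{\left(-211,-7 \right)}} = \sqrt{11115 - -1477} = \sqrt{11115 + 1477} = \sqrt{12592} = 4 \sqrt{787}$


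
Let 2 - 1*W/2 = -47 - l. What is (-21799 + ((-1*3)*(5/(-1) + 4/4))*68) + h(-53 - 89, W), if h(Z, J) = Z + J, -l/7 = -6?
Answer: -20943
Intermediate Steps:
l = 42 (l = -7*(-6) = 42)
W = 182 (W = 4 - 2*(-47 - 1*42) = 4 - 2*(-47 - 42) = 4 - 2*(-89) = 4 + 178 = 182)
h(Z, J) = J + Z
(-21799 + ((-1*3)*(5/(-1) + 4/4))*68) + h(-53 - 89, W) = (-21799 + ((-1*3)*(5/(-1) + 4/4))*68) + (182 + (-53 - 89)) = (-21799 - 3*(5*(-1) + 4*(¼))*68) + (182 - 142) = (-21799 - 3*(-5 + 1)*68) + 40 = (-21799 - 3*(-4)*68) + 40 = (-21799 + 12*68) + 40 = (-21799 + 816) + 40 = -20983 + 40 = -20943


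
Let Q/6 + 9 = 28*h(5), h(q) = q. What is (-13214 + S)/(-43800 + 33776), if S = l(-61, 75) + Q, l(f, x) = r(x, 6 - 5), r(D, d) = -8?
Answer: 3109/2506 ≈ 1.2406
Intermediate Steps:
l(f, x) = -8
Q = 786 (Q = -54 + 6*(28*5) = -54 + 6*140 = -54 + 840 = 786)
S = 778 (S = -8 + 786 = 778)
(-13214 + S)/(-43800 + 33776) = (-13214 + 778)/(-43800 + 33776) = -12436/(-10024) = -12436*(-1/10024) = 3109/2506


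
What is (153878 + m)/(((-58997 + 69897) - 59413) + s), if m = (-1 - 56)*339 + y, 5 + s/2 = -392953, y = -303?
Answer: -134252/834429 ≈ -0.16089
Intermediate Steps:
s = -785916 (s = -10 + 2*(-392953) = -10 - 785906 = -785916)
m = -19626 (m = (-1 - 56)*339 - 303 = -57*339 - 303 = -19323 - 303 = -19626)
(153878 + m)/(((-58997 + 69897) - 59413) + s) = (153878 - 19626)/(((-58997 + 69897) - 59413) - 785916) = 134252/((10900 - 59413) - 785916) = 134252/(-48513 - 785916) = 134252/(-834429) = 134252*(-1/834429) = -134252/834429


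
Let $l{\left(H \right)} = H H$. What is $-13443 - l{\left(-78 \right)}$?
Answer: $-19527$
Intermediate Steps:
$l{\left(H \right)} = H^{2}$
$-13443 - l{\left(-78 \right)} = -13443 - \left(-78\right)^{2} = -13443 - 6084 = -19527$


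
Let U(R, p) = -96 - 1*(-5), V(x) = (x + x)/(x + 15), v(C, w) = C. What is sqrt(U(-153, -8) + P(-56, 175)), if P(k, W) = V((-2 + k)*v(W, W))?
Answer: I*sqrt(365664719)/2027 ≈ 9.4338*I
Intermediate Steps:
V(x) = 2*x/(15 + x) (V(x) = (2*x)/(15 + x) = 2*x/(15 + x))
P(k, W) = 2*W*(-2 + k)/(15 + W*(-2 + k)) (P(k, W) = 2*((-2 + k)*W)/(15 + (-2 + k)*W) = 2*(W*(-2 + k))/(15 + W*(-2 + k)) = 2*W*(-2 + k)/(15 + W*(-2 + k)))
U(R, p) = -91 (U(R, p) = -96 + 5 = -91)
sqrt(U(-153, -8) + P(-56, 175)) = sqrt(-91 + 2*175*(-2 - 56)/(15 + 175*(-2 - 56))) = sqrt(-91 + 2*175*(-58)/(15 + 175*(-58))) = sqrt(-91 + 2*175*(-58)/(15 - 10150)) = sqrt(-91 + 2*175*(-58)/(-10135)) = sqrt(-91 + 2*175*(-1/10135)*(-58)) = sqrt(-91 + 4060/2027) = sqrt(-180397/2027) = I*sqrt(365664719)/2027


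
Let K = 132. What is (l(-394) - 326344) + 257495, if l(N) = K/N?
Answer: -13563319/197 ≈ -68849.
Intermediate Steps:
l(N) = 132/N
(l(-394) - 326344) + 257495 = (132/(-394) - 326344) + 257495 = (132*(-1/394) - 326344) + 257495 = (-66/197 - 326344) + 257495 = -64289834/197 + 257495 = -13563319/197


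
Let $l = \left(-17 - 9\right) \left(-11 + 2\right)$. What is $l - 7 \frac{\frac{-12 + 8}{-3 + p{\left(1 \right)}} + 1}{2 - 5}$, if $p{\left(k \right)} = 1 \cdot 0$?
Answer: $\frac{2155}{9} \approx 239.44$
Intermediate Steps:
$l = 234$ ($l = \left(-26\right) \left(-9\right) = 234$)
$p{\left(k \right)} = 0$
$l - 7 \frac{\frac{-12 + 8}{-3 + p{\left(1 \right)}} + 1}{2 - 5} = 234 - 7 \frac{\frac{-12 + 8}{-3 + 0} + 1}{2 - 5} = 234 - 7 \frac{- \frac{4}{-3} + 1}{-3} = 234 - 7 \left(\left(-4\right) \left(- \frac{1}{3}\right) + 1\right) \left(- \frac{1}{3}\right) = 234 - 7 \left(\frac{4}{3} + 1\right) \left(- \frac{1}{3}\right) = 234 - 7 \cdot \frac{7}{3} \left(- \frac{1}{3}\right) = 234 - - \frac{49}{9} = 234 + \frac{49}{9} = \frac{2155}{9}$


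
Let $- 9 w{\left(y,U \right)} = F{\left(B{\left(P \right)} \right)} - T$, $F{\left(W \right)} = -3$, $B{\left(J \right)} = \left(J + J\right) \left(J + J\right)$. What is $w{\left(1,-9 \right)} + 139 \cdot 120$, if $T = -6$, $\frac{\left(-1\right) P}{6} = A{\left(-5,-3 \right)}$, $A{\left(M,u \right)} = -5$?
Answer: $\frac{50039}{3} \approx 16680.0$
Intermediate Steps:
$P = 30$ ($P = \left(-6\right) \left(-5\right) = 30$)
$B{\left(J \right)} = 4 J^{2}$ ($B{\left(J \right)} = 2 J 2 J = 4 J^{2}$)
$w{\left(y,U \right)} = - \frac{1}{3}$ ($w{\left(y,U \right)} = - \frac{-3 - -6}{9} = - \frac{-3 + 6}{9} = \left(- \frac{1}{9}\right) 3 = - \frac{1}{3}$)
$w{\left(1,-9 \right)} + 139 \cdot 120 = - \frac{1}{3} + 139 \cdot 120 = - \frac{1}{3} + 16680 = \frac{50039}{3}$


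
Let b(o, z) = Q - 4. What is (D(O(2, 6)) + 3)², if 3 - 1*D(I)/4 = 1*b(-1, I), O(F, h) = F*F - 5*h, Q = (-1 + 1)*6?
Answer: 961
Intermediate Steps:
Q = 0 (Q = 0*6 = 0)
b(o, z) = -4 (b(o, z) = 0 - 4 = -4)
O(F, h) = F² - 5*h
D(I) = 28 (D(I) = 12 - 4*(-4) = 12 + 16 = 28)
(D(O(2, 6)) + 3)² = (28 + 3)² = 31² = 961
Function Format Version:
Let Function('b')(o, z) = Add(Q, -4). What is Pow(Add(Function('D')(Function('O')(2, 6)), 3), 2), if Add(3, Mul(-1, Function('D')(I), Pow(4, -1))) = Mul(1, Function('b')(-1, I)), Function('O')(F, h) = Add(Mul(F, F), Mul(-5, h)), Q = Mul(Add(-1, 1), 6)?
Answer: 961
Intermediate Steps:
Q = 0 (Q = Mul(0, 6) = 0)
Function('b')(o, z) = -4 (Function('b')(o, z) = Add(0, -4) = -4)
Function('O')(F, h) = Add(Pow(F, 2), Mul(-5, h))
Function('D')(I) = 28 (Function('D')(I) = Add(12, Mul(-4, Mul(1, -4))) = Add(12, Mul(-4, -4)) = Add(12, 16) = 28)
Pow(Add(Function('D')(Function('O')(2, 6)), 3), 2) = Pow(Add(28, 3), 2) = Pow(31, 2) = 961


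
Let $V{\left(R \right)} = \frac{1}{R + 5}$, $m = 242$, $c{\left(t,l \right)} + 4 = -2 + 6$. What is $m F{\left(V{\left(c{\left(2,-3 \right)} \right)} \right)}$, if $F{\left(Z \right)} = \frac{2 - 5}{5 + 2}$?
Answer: $- \frac{726}{7} \approx -103.71$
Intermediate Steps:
$c{\left(t,l \right)} = 0$ ($c{\left(t,l \right)} = -4 + \left(-2 + 6\right) = -4 + 4 = 0$)
$V{\left(R \right)} = \frac{1}{5 + R}$
$F{\left(Z \right)} = - \frac{3}{7}$
$m F{\left(V{\left(c{\left(2,-3 \right)} \right)} \right)} = 242 \left(- \frac{3}{7}\right) = - \frac{726}{7}$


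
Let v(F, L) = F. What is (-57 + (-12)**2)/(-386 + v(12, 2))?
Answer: -87/374 ≈ -0.23262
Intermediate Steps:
(-57 + (-12)**2)/(-386 + v(12, 2)) = (-57 + (-12)**2)/(-386 + 12) = (-57 + 144)/(-374) = 87*(-1/374) = -87/374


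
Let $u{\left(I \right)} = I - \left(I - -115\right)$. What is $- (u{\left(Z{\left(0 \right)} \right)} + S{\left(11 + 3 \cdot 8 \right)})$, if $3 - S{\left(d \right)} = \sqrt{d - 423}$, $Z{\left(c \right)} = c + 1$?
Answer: $112 + 2 i \sqrt{97} \approx 112.0 + 19.698 i$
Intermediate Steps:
$Z{\left(c \right)} = 1 + c$
$S{\left(d \right)} = 3 - \sqrt{-423 + d}$ ($S{\left(d \right)} = 3 - \sqrt{d - 423} = 3 - \sqrt{-423 + d}$)
$u{\left(I \right)} = -115$ ($u{\left(I \right)} = I - \left(I + 115\right) = I - \left(115 + I\right) = -115$)
$- (u{\left(Z{\left(0 \right)} \right)} + S{\left(11 + 3 \cdot 8 \right)}) = - (-115 + \left(3 - \sqrt{-423 + \left(11 + 3 \cdot 8\right)}\right)) = - (-115 + \left(3 - \sqrt{-423 + \left(11 + 24\right)}\right)) = - (-115 + \left(3 - \sqrt{-423 + 35}\right)) = - (-115 + \left(3 - \sqrt{-388}\right)) = - (-115 + \left(3 - 2 i \sqrt{97}\right)) = - (-112 - 2 i \sqrt{97}) = 112 + 2 i \sqrt{97}$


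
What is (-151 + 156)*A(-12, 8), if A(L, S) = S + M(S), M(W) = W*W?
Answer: 360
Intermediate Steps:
M(W) = W**2
A(L, S) = S + S**2
(-151 + 156)*A(-12, 8) = (-151 + 156)*(8*(1 + 8)) = 5*(8*9) = 5*72 = 360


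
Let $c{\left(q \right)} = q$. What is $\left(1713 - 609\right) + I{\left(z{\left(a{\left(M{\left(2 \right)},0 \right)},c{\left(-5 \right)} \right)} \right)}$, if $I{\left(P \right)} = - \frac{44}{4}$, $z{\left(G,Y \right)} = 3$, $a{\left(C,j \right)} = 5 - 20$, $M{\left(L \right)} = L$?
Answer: $1093$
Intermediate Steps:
$a{\left(C,j \right)} = -15$ ($a{\left(C,j \right)} = 5 - 20 = -15$)
$I{\left(P \right)} = -11$ ($I{\left(P \right)} = \left(-44\right) \frac{1}{4} = -11$)
$\left(1713 - 609\right) + I{\left(z{\left(a{\left(M{\left(2 \right)},0 \right)},c{\left(-5 \right)} \right)} \right)} = \left(1713 - 609\right) - 11 = 1104 - 11 = 1093$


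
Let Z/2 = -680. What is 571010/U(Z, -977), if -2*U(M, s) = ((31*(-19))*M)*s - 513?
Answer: 103820/71146963 ≈ 0.0014592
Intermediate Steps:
Z = -1360 (Z = 2*(-680) = -1360)
U(M, s) = 513/2 + 589*M*s/2 (U(M, s) = -(((31*(-19))*M)*s - 513)/2 = -((-589*M)*s - 513)/2 = -(-589*M*s - 513)/2 = -(-513 - 589*M*s)/2 = 513/2 + 589*M*s/2)
571010/U(Z, -977) = 571010/(513/2 + (589/2)*(-1360)*(-977)) = 571010/(513/2 + 391308040) = 571010/(782616593/2) = 571010*(2/782616593) = 103820/71146963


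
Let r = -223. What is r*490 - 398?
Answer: -109668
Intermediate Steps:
r*490 - 398 = -223*490 - 398 = -109270 - 398 = -109668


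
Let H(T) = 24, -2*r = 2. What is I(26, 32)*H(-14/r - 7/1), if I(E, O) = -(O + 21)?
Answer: -1272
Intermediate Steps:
r = -1 (r = -½*2 = -1)
I(E, O) = -21 - O (I(E, O) = -(21 + O) = -21 - O)
I(26, 32)*H(-14/r - 7/1) = (-21 - 1*32)*24 = (-21 - 32)*24 = -53*24 = -1272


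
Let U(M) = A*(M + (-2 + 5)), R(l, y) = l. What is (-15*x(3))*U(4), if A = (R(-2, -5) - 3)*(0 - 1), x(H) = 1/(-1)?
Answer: 525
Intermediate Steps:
x(H) = -1
A = 5 (A = (-2 - 3)*(0 - 1) = -5*(-1) = 5)
U(M) = 15 + 5*M (U(M) = 5*(M + (-2 + 5)) = 5*(M + 3) = 5*(3 + M) = 15 + 5*M)
(-15*x(3))*U(4) = (-15*(-1))*(15 + 5*4) = 15*(15 + 20) = 15*35 = 525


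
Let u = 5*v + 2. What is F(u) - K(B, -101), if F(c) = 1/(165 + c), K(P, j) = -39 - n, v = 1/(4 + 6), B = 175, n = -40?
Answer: -333/335 ≈ -0.99403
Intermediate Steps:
v = ⅒ (v = 1/10 = ⅒ ≈ 0.10000)
K(P, j) = 1 (K(P, j) = -39 - 1*(-40) = -39 + 40 = 1)
u = 5/2 (u = 5*(⅒) + 2 = ½ + 2 = 5/2 ≈ 2.5000)
F(u) - K(B, -101) = 1/(165 + 5/2) - 1*1 = 1/(335/2) - 1 = 2/335 - 1 = -333/335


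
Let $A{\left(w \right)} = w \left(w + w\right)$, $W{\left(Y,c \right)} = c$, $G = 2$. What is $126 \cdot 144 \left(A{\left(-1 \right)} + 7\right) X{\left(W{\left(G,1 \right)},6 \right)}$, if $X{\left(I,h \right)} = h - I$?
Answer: $816480$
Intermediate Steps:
$A{\left(w \right)} = 2 w^{2}$ ($A{\left(w \right)} = w 2 w = 2 w^{2}$)
$126 \cdot 144 \left(A{\left(-1 \right)} + 7\right) X{\left(W{\left(G,1 \right)},6 \right)} = 126 \cdot 144 \left(2 \left(-1\right)^{2} + 7\right) \left(6 - 1\right) = 18144 \left(2 \cdot 1 + 7\right) \left(6 - 1\right) = 18144 \left(2 + 7\right) 5 = 18144 \cdot 9 \cdot 5 = 18144 \cdot 45 = 816480$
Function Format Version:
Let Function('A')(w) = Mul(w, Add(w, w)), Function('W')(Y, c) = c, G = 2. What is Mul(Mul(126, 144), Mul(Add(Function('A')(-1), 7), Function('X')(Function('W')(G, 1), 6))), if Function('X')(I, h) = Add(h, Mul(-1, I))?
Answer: 816480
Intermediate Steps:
Function('A')(w) = Mul(2, Pow(w, 2)) (Function('A')(w) = Mul(w, Mul(2, w)) = Mul(2, Pow(w, 2)))
Mul(Mul(126, 144), Mul(Add(Function('A')(-1), 7), Function('X')(Function('W')(G, 1), 6))) = Mul(Mul(126, 144), Mul(Add(Mul(2, Pow(-1, 2)), 7), Add(6, Mul(-1, 1)))) = Mul(18144, Mul(Add(Mul(2, 1), 7), Add(6, -1))) = Mul(18144, Mul(Add(2, 7), 5)) = Mul(18144, Mul(9, 5)) = Mul(18144, 45) = 816480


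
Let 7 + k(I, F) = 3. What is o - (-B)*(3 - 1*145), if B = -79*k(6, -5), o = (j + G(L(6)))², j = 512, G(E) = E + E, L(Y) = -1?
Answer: 215228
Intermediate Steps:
G(E) = 2*E
k(I, F) = -4 (k(I, F) = -7 + 3 = -4)
o = 260100 (o = (512 + 2*(-1))² = (512 - 2)² = 510² = 260100)
B = 316 (B = -79*(-4) = 316)
o - (-B)*(3 - 1*145) = 260100 - (-1*316)*(3 - 1*145) = 260100 - (-316)*(3 - 145) = 260100 - (-316)*(-142) = 260100 - 1*44872 = 260100 - 44872 = 215228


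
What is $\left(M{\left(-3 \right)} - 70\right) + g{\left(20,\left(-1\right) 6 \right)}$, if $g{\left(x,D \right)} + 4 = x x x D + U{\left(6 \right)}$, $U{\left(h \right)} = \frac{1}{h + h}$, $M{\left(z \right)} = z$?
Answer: $- \frac{576923}{12} \approx -48077.0$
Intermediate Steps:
$U{\left(h \right)} = \frac{1}{2 h}$
$g{\left(x,D \right)} = - \frac{47}{12} + D x^{3}$ ($g{\left(x,D \right)} = -4 + \left(x x x D + \frac{1}{2 \cdot 6}\right) = -4 + \left(x^{2} x D + \frac{1}{2} \cdot \frac{1}{6}\right) = -4 + \left(x^{3} D + \frac{1}{12}\right) = -4 + \left(D x^{3} + \frac{1}{12}\right) = -4 + \left(\frac{1}{12} + D x^{3}\right) = - \frac{47}{12} + D x^{3}$)
$\left(M{\left(-3 \right)} - 70\right) + g{\left(20,\left(-1\right) 6 \right)} = \left(-3 - 70\right) + \left(- \frac{47}{12} + \left(-1\right) 6 \cdot 20^{3}\right) = \left(-3 - 70\right) - \frac{576047}{12} = -73 - \frac{576047}{12} = - \frac{576923}{12}$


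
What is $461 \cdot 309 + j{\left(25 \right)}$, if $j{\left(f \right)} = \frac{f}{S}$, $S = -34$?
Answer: $\frac{4843241}{34} \approx 1.4245 \cdot 10^{5}$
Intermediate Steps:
$j{\left(f \right)} = - \frac{f}{34}$ ($j{\left(f \right)} = \frac{f}{-34} = f \left(- \frac{1}{34}\right) = - \frac{f}{34}$)
$461 \cdot 309 + j{\left(25 \right)} = 461 \cdot 309 - \frac{25}{34} = 142449 - \frac{25}{34} = \frac{4843241}{34}$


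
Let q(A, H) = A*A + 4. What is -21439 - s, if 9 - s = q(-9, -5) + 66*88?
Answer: -15555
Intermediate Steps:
q(A, H) = 4 + A² (q(A, H) = A² + 4 = 4 + A²)
s = -5884 (s = 9 - ((4 + (-9)²) + 66*88) = 9 - ((4 + 81) + 5808) = 9 - (85 + 5808) = 9 - 1*5893 = 9 - 5893 = -5884)
-21439 - s = -21439 - 1*(-5884) = -21439 + 5884 = -15555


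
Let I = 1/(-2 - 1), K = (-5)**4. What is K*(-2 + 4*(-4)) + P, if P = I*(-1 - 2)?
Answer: -11249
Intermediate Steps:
K = 625
I = -1/3 (I = 1/(-3) = -1/3 ≈ -0.33333)
P = 1 (P = -(-1 - 2)/3 = -1/3*(-3) = 1)
K*(-2 + 4*(-4)) + P = 625*(-2 + 4*(-4)) + 1 = 625*(-2 - 16) + 1 = 625*(-18) + 1 = -11250 + 1 = -11249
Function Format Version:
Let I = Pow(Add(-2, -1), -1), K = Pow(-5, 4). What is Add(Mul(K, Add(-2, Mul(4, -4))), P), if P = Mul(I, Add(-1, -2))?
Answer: -11249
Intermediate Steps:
K = 625
I = Rational(-1, 3) (I = Pow(-3, -1) = Rational(-1, 3) ≈ -0.33333)
P = 1 (P = Mul(Rational(-1, 3), Add(-1, -2)) = Mul(Rational(-1, 3), -3) = 1)
Add(Mul(K, Add(-2, Mul(4, -4))), P) = Add(Mul(625, Add(-2, Mul(4, -4))), 1) = Add(Mul(625, Add(-2, -16)), 1) = Add(Mul(625, -18), 1) = Add(-11250, 1) = -11249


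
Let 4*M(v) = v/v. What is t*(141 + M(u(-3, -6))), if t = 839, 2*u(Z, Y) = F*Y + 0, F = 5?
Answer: 474035/4 ≈ 1.1851e+5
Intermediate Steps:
u(Z, Y) = 5*Y/2 (u(Z, Y) = (5*Y + 0)/2 = (5*Y)/2 = 5*Y/2)
M(v) = 1/4 (M(v) = (v/v)/4 = (1/4)*1 = 1/4)
t*(141 + M(u(-3, -6))) = 839*(141 + 1/4) = 839*(565/4) = 474035/4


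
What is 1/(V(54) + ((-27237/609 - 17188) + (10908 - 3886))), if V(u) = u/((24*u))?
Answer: -696/7106635 ≈ -9.7937e-5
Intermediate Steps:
V(u) = 1/24 (V(u) = u*(1/(24*u)) = 1/24)
1/(V(54) + ((-27237/609 - 17188) + (10908 - 3886))) = 1/(1/24 + ((-27237/609 - 17188) + (10908 - 3886))) = 1/(1/24 + ((-27237*1/609 - 17188) + 7022)) = 1/(1/24 + ((-1297/29 - 17188) + 7022)) = 1/(1/24 + (-499749/29 + 7022)) = 1/(1/24 - 296111/29) = 1/(-7106635/696) = -696/7106635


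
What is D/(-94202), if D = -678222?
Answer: 339111/47101 ≈ 7.1997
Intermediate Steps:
D/(-94202) = -678222/(-94202) = -678222*(-1/94202) = 339111/47101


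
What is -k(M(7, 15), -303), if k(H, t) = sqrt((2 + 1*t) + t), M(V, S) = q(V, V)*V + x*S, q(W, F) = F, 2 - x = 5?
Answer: -2*I*sqrt(151) ≈ -24.576*I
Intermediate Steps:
x = -3 (x = 2 - 1*5 = 2 - 5 = -3)
M(V, S) = V**2 - 3*S (M(V, S) = V*V - 3*S = V**2 - 3*S)
k(H, t) = sqrt(2 + 2*t) (k(H, t) = sqrt((2 + t) + t) = sqrt(2 + 2*t))
-k(M(7, 15), -303) = -sqrt(2 + 2*(-303)) = -sqrt(2 - 606) = -sqrt(-604) = -2*I*sqrt(151)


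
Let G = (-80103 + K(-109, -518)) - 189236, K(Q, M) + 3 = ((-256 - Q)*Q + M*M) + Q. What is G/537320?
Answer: 14/505 ≈ 0.027723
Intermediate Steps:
K(Q, M) = -3 + Q + M**2 + Q*(-256 - Q) (K(Q, M) = -3 + (((-256 - Q)*Q + M*M) + Q) = -3 + ((Q*(-256 - Q) + M**2) + Q) = -3 + ((M**2 + Q*(-256 - Q)) + Q) = -3 + (Q + M**2 + Q*(-256 - Q)) = -3 + Q + M**2 + Q*(-256 - Q))
G = 14896 (G = (-80103 + (-3 + (-518)**2 - 1*(-109)**2 - 255*(-109))) - 189236 = (-80103 + (-3 + 268324 - 1*11881 + 27795)) - 189236 = (-80103 + (-3 + 268324 - 11881 + 27795)) - 189236 = (-80103 + 284235) - 189236 = 204132 - 189236 = 14896)
G/537320 = 14896/537320 = 14896*(1/537320) = 14/505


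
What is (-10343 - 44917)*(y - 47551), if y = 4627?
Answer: 2371980240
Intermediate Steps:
(-10343 - 44917)*(y - 47551) = (-10343 - 44917)*(4627 - 47551) = -55260*(-42924) = 2371980240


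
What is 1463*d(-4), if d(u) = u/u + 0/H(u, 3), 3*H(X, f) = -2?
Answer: 1463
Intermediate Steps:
H(X, f) = -2/3 (H(X, f) = (1/3)*(-2) = -2/3)
d(u) = 1 (d(u) = u/u + 0/(-2/3) = 1 + 0*(-3/2) = 1 + 0 = 1)
1463*d(-4) = 1463*1 = 1463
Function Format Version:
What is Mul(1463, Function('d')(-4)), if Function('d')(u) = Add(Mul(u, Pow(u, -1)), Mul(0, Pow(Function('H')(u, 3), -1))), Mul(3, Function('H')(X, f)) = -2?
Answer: 1463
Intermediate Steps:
Function('H')(X, f) = Rational(-2, 3) (Function('H')(X, f) = Mul(Rational(1, 3), -2) = Rational(-2, 3))
Function('d')(u) = 1 (Function('d')(u) = Add(Mul(u, Pow(u, -1)), Mul(0, Pow(Rational(-2, 3), -1))) = Add(1, Mul(0, Rational(-3, 2))) = Add(1, 0) = 1)
Mul(1463, Function('d')(-4)) = Mul(1463, 1) = 1463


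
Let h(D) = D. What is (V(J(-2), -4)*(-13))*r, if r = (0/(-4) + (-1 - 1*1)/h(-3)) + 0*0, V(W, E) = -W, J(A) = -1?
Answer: -26/3 ≈ -8.6667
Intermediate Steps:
r = ⅔ (r = (0/(-4) + (-1 - 1*1)/(-3)) + 0*0 = (0*(-¼) + (-1 - 1)*(-⅓)) + 0 = (0 - 2*(-⅓)) + 0 = (0 + ⅔) + 0 = ⅔ + 0 = ⅔ ≈ 0.66667)
(V(J(-2), -4)*(-13))*r = (-1*(-1)*(-13))*(⅔) = (1*(-13))*(⅔) = -13*⅔ = -26/3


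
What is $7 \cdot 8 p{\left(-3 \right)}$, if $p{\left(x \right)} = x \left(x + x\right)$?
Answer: $1008$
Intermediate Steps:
$p{\left(x \right)} = 2 x^{2}$ ($p{\left(x \right)} = x 2 x = 2 x^{2}$)
$7 \cdot 8 p{\left(-3 \right)} = 7 \cdot 8 \cdot 2 \left(-3\right)^{2} = 56 \cdot 2 \cdot 9 = 56 \cdot 18 = 1008$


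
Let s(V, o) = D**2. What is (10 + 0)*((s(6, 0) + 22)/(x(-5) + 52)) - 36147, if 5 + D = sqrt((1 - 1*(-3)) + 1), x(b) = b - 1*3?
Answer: -397487/11 - 25*sqrt(5)/11 ≈ -36140.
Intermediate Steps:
x(b) = -3 + b (x(b) = b - 3 = -3 + b)
D = -5 + sqrt(5) (D = -5 + sqrt((1 - 1*(-3)) + 1) = -5 + sqrt((1 + 3) + 1) = -5 + sqrt(4 + 1) = -5 + sqrt(5) ≈ -2.7639)
s(V, o) = (-5 + sqrt(5))**2
(10 + 0)*((s(6, 0) + 22)/(x(-5) + 52)) - 36147 = (10 + 0)*(((5 - sqrt(5))**2 + 22)/((-3 - 5) + 52)) - 36147 = 10*((22 + (5 - sqrt(5))**2)/(-8 + 52)) - 36147 = 10*((22 + (5 - sqrt(5))**2)/44) - 36147 = 10*((22 + (5 - sqrt(5))**2)*(1/44)) - 36147 = 10*(1/2 + (5 - sqrt(5))**2/44) - 36147 = (5 + 5*(5 - sqrt(5))**2/22) - 36147 = -36142 + 5*(5 - sqrt(5))**2/22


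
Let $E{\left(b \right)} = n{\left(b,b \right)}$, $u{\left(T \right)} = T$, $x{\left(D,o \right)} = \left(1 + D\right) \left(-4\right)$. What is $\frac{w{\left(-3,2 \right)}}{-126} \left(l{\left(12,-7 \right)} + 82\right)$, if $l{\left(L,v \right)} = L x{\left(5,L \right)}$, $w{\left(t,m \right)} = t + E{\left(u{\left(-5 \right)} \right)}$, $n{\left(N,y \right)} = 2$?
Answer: $- \frac{103}{63} \approx -1.6349$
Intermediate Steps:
$x{\left(D,o \right)} = -4 - 4 D$
$E{\left(b \right)} = 2$
$w{\left(t,m \right)} = 2 + t$ ($w{\left(t,m \right)} = t + 2 = 2 + t$)
$l{\left(L,v \right)} = - 24 L$ ($l{\left(L,v \right)} = L \left(-4 - 20\right) = L \left(-24\right) = - 24 L$)
$\frac{w{\left(-3,2 \right)}}{-126} \left(l{\left(12,-7 \right)} + 82\right) = \frac{2 - 3}{-126} \left(\left(-24\right) 12 + 82\right) = \left(-1\right) \left(- \frac{1}{126}\right) \left(-288 + 82\right) = \frac{1}{126} \left(-206\right) = - \frac{103}{63}$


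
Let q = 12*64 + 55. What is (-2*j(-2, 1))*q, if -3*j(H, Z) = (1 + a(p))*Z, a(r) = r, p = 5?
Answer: 3292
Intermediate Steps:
j(H, Z) = -2*Z (j(H, Z) = -(1 + 5)*Z/3 = -2*Z)
q = 823 (q = 768 + 55 = 823)
(-2*j(-2, 1))*q = -(-4)*823 = -2*(-2)*823 = 4*823 = 3292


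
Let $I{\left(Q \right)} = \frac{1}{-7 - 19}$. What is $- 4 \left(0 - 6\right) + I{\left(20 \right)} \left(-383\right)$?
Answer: $\frac{1007}{26} \approx 38.731$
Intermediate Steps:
$I{\left(Q \right)} = - \frac{1}{26}$ ($I{\left(Q \right)} = \frac{1}{-26} = - \frac{1}{26}$)
$- 4 \left(0 - 6\right) + I{\left(20 \right)} \left(-383\right) = - 4 \left(0 - 6\right) - - \frac{383}{26} = \left(-4\right) \left(-6\right) + \frac{383}{26} = 24 + \frac{383}{26} = \frac{1007}{26}$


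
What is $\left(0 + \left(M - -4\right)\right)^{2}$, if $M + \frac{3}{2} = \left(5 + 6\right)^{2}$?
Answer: $\frac{61009}{4} \approx 15252.0$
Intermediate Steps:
$M = \frac{239}{2}$ ($M = - \frac{3}{2} + \left(5 + 6\right)^{2} = - \frac{3}{2} + 11^{2} = - \frac{3}{2} + 121 = \frac{239}{2} \approx 119.5$)
$\left(0 + \left(M - -4\right)\right)^{2} = \left(0 + \left(\frac{239}{2} - -4\right)\right)^{2} = \left(0 + \left(\frac{239}{2} + 4\right)\right)^{2} = \left(0 + \frac{247}{2}\right)^{2} = \left(\frac{247}{2}\right)^{2} = \frac{61009}{4}$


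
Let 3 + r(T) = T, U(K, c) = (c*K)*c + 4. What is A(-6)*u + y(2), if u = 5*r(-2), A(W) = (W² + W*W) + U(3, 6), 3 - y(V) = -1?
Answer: -4596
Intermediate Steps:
y(V) = 4 (y(V) = 3 - 1*(-1) = 3 + 1 = 4)
U(K, c) = 4 + K*c² (U(K, c) = (K*c)*c + 4 = K*c² + 4 = 4 + K*c²)
r(T) = -3 + T
A(W) = 112 + 2*W² (A(W) = (W² + W*W) + (4 + 3*6²) = (W² + W²) + (4 + 3*36) = 2*W² + (4 + 108) = 2*W² + 112 = 112 + 2*W²)
u = -25 (u = 5*(-3 - 2) = 5*(-5) = -25)
A(-6)*u + y(2) = (112 + 2*(-6)²)*(-25) + 4 = (112 + 2*36)*(-25) + 4 = (112 + 72)*(-25) + 4 = 184*(-25) + 4 = -4600 + 4 = -4596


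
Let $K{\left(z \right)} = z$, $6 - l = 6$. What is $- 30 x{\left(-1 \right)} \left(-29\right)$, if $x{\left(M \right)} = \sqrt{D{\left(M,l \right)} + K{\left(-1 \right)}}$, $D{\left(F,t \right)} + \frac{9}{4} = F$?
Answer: $435 i \sqrt{17} \approx 1793.6 i$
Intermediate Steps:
$l = 0$ ($l = 6 - 6 = 0$)
$D{\left(F,t \right)} = - \frac{9}{4} + F$
$x{\left(M \right)} = \sqrt{- \frac{13}{4} + M}$ ($x{\left(M \right)} = \sqrt{\left(- \frac{9}{4} + M\right) - 1} = \sqrt{- \frac{13}{4} + M}$)
$- 30 x{\left(-1 \right)} \left(-29\right) = - 30 \frac{\sqrt{-13 + 4 \left(-1\right)}}{2} \left(-29\right) = - 30 \frac{\sqrt{-13 - 4}}{2} \left(-29\right) = - 30 \frac{\sqrt{-17}}{2} \left(-29\right) = - 30 \frac{i \sqrt{17}}{2} \left(-29\right) = - 15 i \sqrt{17} \left(-29\right) = 435 i \sqrt{17}$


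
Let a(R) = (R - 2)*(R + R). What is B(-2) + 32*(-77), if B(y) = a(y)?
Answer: -2448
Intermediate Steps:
a(R) = 2*R*(-2 + R) (a(R) = (-2 + R)*(2*R) = 2*R*(-2 + R))
B(y) = 2*y*(-2 + y)
B(-2) + 32*(-77) = 2*(-2)*(-2 - 2) + 32*(-77) = 2*(-2)*(-4) - 2464 = 16 - 2464 = -2448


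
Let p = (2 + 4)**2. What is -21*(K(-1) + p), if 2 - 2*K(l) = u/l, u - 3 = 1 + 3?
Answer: -1701/2 ≈ -850.50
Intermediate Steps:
u = 7 (u = 3 + (1 + 3) = 3 + 4 = 7)
p = 36 (p = 6**2 = 36)
K(l) = 1 - 7/(2*l)
-21*(K(-1) + p) = -21*((-7/2 - 1)/(-1) + 36) = -21*(-1*(-9/2) + 36) = -21*(9/2 + 36) = -21*81/2 = -1701/2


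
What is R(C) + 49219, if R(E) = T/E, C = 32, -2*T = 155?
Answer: 3149861/64 ≈ 49217.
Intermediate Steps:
T = -155/2 (T = -1/2*155 = -155/2 ≈ -77.500)
R(E) = -155/(2*E)
R(C) + 49219 = -155/2/32 + 49219 = -155/2*1/32 + 49219 = -155/64 + 49219 = 3149861/64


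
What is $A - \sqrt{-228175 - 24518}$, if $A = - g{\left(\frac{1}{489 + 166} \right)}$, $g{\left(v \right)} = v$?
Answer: $- \frac{1}{655} - 21 i \sqrt{573} \approx -0.0015267 - 502.69 i$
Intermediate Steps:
$A = - \frac{1}{655}$ ($A = - \frac{1}{489 + 166} = - \frac{1}{655} \approx -0.0015267$)
$A - \sqrt{-228175 - 24518} = - \frac{1}{655} - \sqrt{-228175 - 24518} = - \frac{1}{655} - \sqrt{-252693} = - \frac{1}{655} - 21 i \sqrt{573}$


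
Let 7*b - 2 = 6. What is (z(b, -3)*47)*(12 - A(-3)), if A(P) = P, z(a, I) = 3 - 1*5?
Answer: -1410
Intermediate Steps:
b = 8/7 (b = 2/7 + (⅐)*6 = 2/7 + 6/7 = 8/7 ≈ 1.1429)
z(a, I) = -2 (z(a, I) = 3 - 5 = -2)
(z(b, -3)*47)*(12 - A(-3)) = (-2*47)*(12 - 1*(-3)) = -94*(12 + 3) = -94*15 = -1410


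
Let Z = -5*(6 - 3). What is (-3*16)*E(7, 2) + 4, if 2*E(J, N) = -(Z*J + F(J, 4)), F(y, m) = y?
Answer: -2348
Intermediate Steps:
Z = -15 (Z = -5*3 = -15)
E(J, N) = 7*J (E(J, N) = (-(-15*J + J))/2 = (-(-14)*J)/2 = (14*J)/2 = 7*J)
(-3*16)*E(7, 2) + 4 = (-3*16)*(7*7) + 4 = -48*49 + 4 = -2352 + 4 = -2348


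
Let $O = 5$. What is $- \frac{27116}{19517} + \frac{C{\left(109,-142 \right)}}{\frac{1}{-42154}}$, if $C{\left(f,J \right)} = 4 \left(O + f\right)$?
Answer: $- \frac{375160172924}{19517} \approx -1.9222 \cdot 10^{7}$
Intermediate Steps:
$C{\left(f,J \right)} = 20 + 4 f$ ($C{\left(f,J \right)} = 4 \left(5 + f\right) = 20 + 4 f$)
$- \frac{27116}{19517} + \frac{C{\left(109,-142 \right)}}{\frac{1}{-42154}} = - \frac{27116}{19517} + \frac{20 + 4 \cdot 109}{\frac{1}{-42154}} = \left(-27116\right) \frac{1}{19517} + \frac{20 + 436}{- \frac{1}{42154}} = - \frac{27116}{19517} + 456 \left(-42154\right) = - \frac{27116}{19517} - 19222224 = - \frac{375160172924}{19517}$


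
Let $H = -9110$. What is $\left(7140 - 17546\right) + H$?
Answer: $-19516$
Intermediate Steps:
$\left(7140 - 17546\right) + H = \left(7140 - 17546\right) - 9110 = -10406 - 9110 = -19516$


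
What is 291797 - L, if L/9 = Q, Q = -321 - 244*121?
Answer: 560402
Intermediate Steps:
Q = -29845 (Q = -321 - 29524 = -29845)
L = -268605 (L = 9*(-29845) = -268605)
291797 - L = 291797 - 1*(-268605) = 291797 + 268605 = 560402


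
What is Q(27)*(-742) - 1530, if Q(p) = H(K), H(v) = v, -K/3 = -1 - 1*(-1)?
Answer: -1530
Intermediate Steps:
K = 0 (K = -3*(-1 - 1*(-1)) = -3*(-1 + 1) = -3*0 = 0)
Q(p) = 0
Q(27)*(-742) - 1530 = 0*(-742) - 1530 = 0 - 1530 = -1530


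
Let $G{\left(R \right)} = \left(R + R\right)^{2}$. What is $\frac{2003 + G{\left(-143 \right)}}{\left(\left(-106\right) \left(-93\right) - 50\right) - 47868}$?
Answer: $- \frac{83799}{38060} \approx -2.2018$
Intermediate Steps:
$G{\left(R \right)} = 4 R^{2}$ ($G{\left(R \right)} = \left(2 R\right)^{2} = 4 R^{2}$)
$\frac{2003 + G{\left(-143 \right)}}{\left(\left(-106\right) \left(-93\right) - 50\right) - 47868} = \frac{2003 + 4 \left(-143\right)^{2}}{\left(\left(-106\right) \left(-93\right) - 50\right) - 47868} = \frac{2003 + 4 \cdot 20449}{\left(9858 - 50\right) - 47868} = \frac{2003 + 81796}{9808 - 47868} = \frac{83799}{-38060} = 83799 \left(- \frac{1}{38060}\right) = - \frac{83799}{38060}$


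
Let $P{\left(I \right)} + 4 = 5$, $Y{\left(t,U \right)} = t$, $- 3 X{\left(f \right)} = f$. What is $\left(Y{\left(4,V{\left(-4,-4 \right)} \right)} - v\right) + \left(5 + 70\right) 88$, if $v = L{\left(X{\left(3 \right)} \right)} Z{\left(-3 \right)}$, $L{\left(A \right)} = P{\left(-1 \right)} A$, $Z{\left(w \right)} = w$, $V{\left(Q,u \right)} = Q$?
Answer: $6601$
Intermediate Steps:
$X{\left(f \right)} = - \frac{f}{3}$
$P{\left(I \right)} = 1$ ($P{\left(I \right)} = -4 + 5 = 1$)
$L{\left(A \right)} = A$ ($L{\left(A \right)} = 1 A = A$)
$v = 3$ ($v = \left(- \frac{1}{3}\right) 3 \left(-3\right) = \left(-1\right) \left(-3\right) = 3$)
$\left(Y{\left(4,V{\left(-4,-4 \right)} \right)} - v\right) + \left(5 + 70\right) 88 = \left(4 - 3\right) + \left(5 + 70\right) 88 = \left(4 - 3\right) + 75 \cdot 88 = 1 + 6600 = 6601$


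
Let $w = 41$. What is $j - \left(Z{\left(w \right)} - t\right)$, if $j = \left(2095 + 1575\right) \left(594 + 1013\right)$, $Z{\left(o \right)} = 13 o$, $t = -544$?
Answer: $5896613$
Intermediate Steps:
$j = 5897690$ ($j = 3670 \cdot 1607 = 5897690$)
$j - \left(Z{\left(w \right)} - t\right) = 5897690 - \left(13 \cdot 41 - -544\right) = 5897690 - \left(533 + 544\right) = 5897690 - 1077 = 5896613$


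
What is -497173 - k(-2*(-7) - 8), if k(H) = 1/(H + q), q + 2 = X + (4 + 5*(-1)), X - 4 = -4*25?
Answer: -46237088/93 ≈ -4.9717e+5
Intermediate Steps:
X = -96 (X = 4 - 4*25 = 4 - 100 = -96)
q = -99 (q = -2 + (-96 + (4 + 5*(-1))) = -2 + (-96 + (4 - 5)) = -2 + (-96 - 1) = -2 - 97 = -99)
k(H) = 1/(-99 + H) (k(H) = 1/(H - 99) = 1/(-99 + H))
-497173 - k(-2*(-7) - 8) = -497173 - 1/(-99 + (-2*(-7) - 8)) = -497173 - 1/(-99 + (14 - 8)) = -497173 - 1/(-99 + 6) = -497173 - 1/(-93) = -497173 - 1*(-1/93) = -497173 + 1/93 = -46237088/93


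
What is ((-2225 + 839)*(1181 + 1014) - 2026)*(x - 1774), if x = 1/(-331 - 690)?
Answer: 5513996351480/1021 ≈ 5.4006e+9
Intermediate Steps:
x = -1/1021 (x = 1/(-1021) = -1/1021 ≈ -0.00097943)
((-2225 + 839)*(1181 + 1014) - 2026)*(x - 1774) = ((-2225 + 839)*(1181 + 1014) - 2026)*(-1/1021 - 1774) = (-1386*2195 - 2026)*(-1811255/1021) = (-3042270 - 2026)*(-1811255/1021) = -3044296*(-1811255/1021) = 5513996351480/1021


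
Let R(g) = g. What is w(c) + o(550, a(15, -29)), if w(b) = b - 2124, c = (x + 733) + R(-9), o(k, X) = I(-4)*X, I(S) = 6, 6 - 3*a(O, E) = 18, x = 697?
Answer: -727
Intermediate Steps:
a(O, E) = -4 (a(O, E) = 2 - 1/3*18 = 2 - 6 = -4)
o(k, X) = 6*X
c = 1421 (c = (697 + 733) - 9 = 1430 - 9 = 1421)
w(b) = -2124 + b
w(c) + o(550, a(15, -29)) = (-2124 + 1421) + 6*(-4) = -703 - 24 = -727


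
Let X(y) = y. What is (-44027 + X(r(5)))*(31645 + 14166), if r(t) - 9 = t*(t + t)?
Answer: -2014218048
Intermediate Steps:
r(t) = 9 + 2*t² (r(t) = 9 + t*(t + t) = 9 + t*(2*t) = 9 + 2*t²)
(-44027 + X(r(5)))*(31645 + 14166) = (-44027 + (9 + 2*5²))*(31645 + 14166) = (-44027 + (9 + 2*25))*45811 = (-44027 + (9 + 50))*45811 = (-44027 + 59)*45811 = -43968*45811 = -2014218048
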